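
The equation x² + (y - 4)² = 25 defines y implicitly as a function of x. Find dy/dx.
Differentiate both sides with respect to x, treating y as y(x). By the chain rule, any term containing y contributes a factor of y' = dy/dx when we differentiate it.

Move every term to one side and write the relation as F(x, y) = 0. Term by term,
  d/dx[x^2] = 2x
  d/dx[(y - 4)^2] = 2·y'(y - 4)
  d/dx[-25] = 0

The pieces without y' make up ∂F/∂x and the coefficient of y' is ∂F/∂y:
  ∂F/∂x = 2x,
  ∂F/∂y = 2y - 8.

Since d/dx[F] = ∂F/∂x + (∂F/∂y)·y' = 0, solve for y':
  (∂F/∂y)·y' = -∂F/∂x
  dy/dx = -(∂F/∂x)/(∂F/∂y) = -(2x)/(2y - 8) = -x/(y - 4)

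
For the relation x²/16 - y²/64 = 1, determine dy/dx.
Differentiate both sides with respect to x, treating y as y(x). By the chain rule, any term containing y contributes a factor of y' = dy/dx when we differentiate it.

Move every term to one side and write the relation as F(x, y) = 0. Term by term,
  d/dx[x^2/16] = x/8
  d/dx[-y^2/64] = -y·y'/32
  d/dx[-1] = 0

The pieces without y' make up ∂F/∂x and the coefficient of y' is ∂F/∂y:
  ∂F/∂x = x/8,
  ∂F/∂y = -y/32.

Since d/dx[F] = ∂F/∂x + (∂F/∂y)·y' = 0, solve for y':
  (∂F/∂y)·y' = -∂F/∂x
  dy/dx = -(∂F/∂x)/(∂F/∂y) = -(x/8)/(-y/32) = 4x/y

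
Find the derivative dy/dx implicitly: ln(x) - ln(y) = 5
Take d/dx of both sides. Since y is implicitly a function of x, the chain rule attaches a y' = dy/dx factor whenever we differentiate through y.

Set F(x, y) = (left side) − (right side), so the curve is F = 0. Differentiating each term of F:
  d/dx[ln(x)] = 1/x
  d/dx[-ln(y)] = -y'/y
  d/dx[-5] = 0

Collecting, the y'-free part is the partial derivative in x and the y' coefficient is the partial derivative in y:
  ∂F/∂x = 1/x
  ∂F/∂y = -1/y

so d/dx[F(x, y(x))] = ∂F/∂x + (∂F/∂y)·y' = 0. Rearranging,
  dy/dx = -(∂F/∂x)/(∂F/∂y) = -(1/x)/(-1/y) = y/x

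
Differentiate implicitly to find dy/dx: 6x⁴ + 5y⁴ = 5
Differentiate the relation implicitly: treat y = y(x) and apply the chain rule, so every y-derivative picks up a y' = dy/dx factor.

With everything moved to the left-hand side, differentiate term by term:
  d/dx[6x^4] = 24x^3
  d/dx[5y^4] = 20y^3·y'
  d/dx[-5] = 0

Separating the contributions that come from x directly and those that come through y:
  without y':      24x^3
  multiplying y':  20y^3

so (24x^3) + (20y^3)·y' = 0, and therefore
  dy/dx = -(24x^3)/(20y^3) = -6x^3/(5y^3)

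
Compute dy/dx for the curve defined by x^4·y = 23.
Apply d/dx to both sides, remembering that y depends on x. Each occurrence of y therefore brings in a y' = dy/dx via the chain rule.

With F(x, y) equal to the left-hand side minus the right, differentiate F term by term:
  d/dx[x^4y] = x^4·y' + 4x^3y
  d/dx[-23] = 0
Adding these up, d/dx[F] = 0 becomes
  (4x^3y) + (x^4)·y' = 0,
so isolating y',
  dy/dx = -(4x^3y)/(x^4) = -4y/x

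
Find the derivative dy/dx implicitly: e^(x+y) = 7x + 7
Differentiate the relation implicitly: treat y = y(x) and apply the chain rule, so every y-derivative picks up a y' = dy/dx factor.

With everything moved to the left-hand side, differentiate term by term:
  d/dx[-7x] = -7
  d/dx[e^(x + y)] = (y' + 1)·e^(x + y)
  d/dx[-7] = 0

Separating the contributions that come from x directly and those that come through y:
  without y':      e^(x + y) - 7
  multiplying y':  e^(x + y)

so (e^(x + y) - 7) + (e^(x + y))·y' = 0, and therefore
  dy/dx = -(e^(x + y) - 7)/(e^(x + y)) = 7e^(-x - y) - 1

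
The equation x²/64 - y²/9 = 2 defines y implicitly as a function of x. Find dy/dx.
Take d/dx of both sides. Since y is implicitly a function of x, the chain rule attaches a y' = dy/dx factor whenever we differentiate through y.

Set F(x, y) = (left side) − (right side), so the curve is F = 0. Differentiating each term of F:
  d/dx[x^2/64] = x/32
  d/dx[-y^2/9] = -2y·y'/9
  d/dx[-2] = 0

Collecting, the y'-free part is the partial derivative in x and the y' coefficient is the partial derivative in y:
  ∂F/∂x = x/32
  ∂F/∂y = -2y/9

so d/dx[F(x, y(x))] = ∂F/∂x + (∂F/∂y)·y' = 0. Rearranging,
  dy/dx = -(∂F/∂x)/(∂F/∂y) = -(x/32)/(-2y/9) = 9x/(64y)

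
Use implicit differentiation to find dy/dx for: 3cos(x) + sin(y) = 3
Differentiate both sides with respect to x, treating y as y(x). By the chain rule, any term containing y contributes a factor of y' = dy/dx when we differentiate it.

Move every term to one side and write the relation as F(x, y) = 0. Term by term,
  d/dx[sin(y)] = y'·cos(y)
  d/dx[3cos(x)] = -3sin(x)
  d/dx[-3] = 0

The pieces without y' make up ∂F/∂x and the coefficient of y' is ∂F/∂y:
  ∂F/∂x = -3sin(x),
  ∂F/∂y = cos(y).

Since d/dx[F] = ∂F/∂x + (∂F/∂y)·y' = 0, solve for y':
  (∂F/∂y)·y' = -∂F/∂x
  dy/dx = -(∂F/∂x)/(∂F/∂y) = -(-3sin(x))/(cos(y)) = 3sin(x)/cos(y)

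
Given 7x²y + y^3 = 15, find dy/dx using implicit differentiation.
Apply d/dx to both sides, remembering that y depends on x. Each occurrence of y therefore brings in a y' = dy/dx via the chain rule.

With F(x, y) equal to the left-hand side minus the right, differentiate F term by term:
  d/dx[7x^2y] = 7x^2·y' + 14xy
  d/dx[y^3] = 3y^2·y'
  d/dx[-15] = 0
Adding these up, d/dx[F] = 0 becomes
  (14xy) + (7x^2 + 3y^2)·y' = 0,
so isolating y',
  dy/dx = -(14xy)/(7x^2 + 3y^2) = -14xy/(7x^2 + 3y^2)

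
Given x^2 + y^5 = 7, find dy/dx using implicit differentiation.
Differentiate both sides with respect to x, treating y as y(x). By the chain rule, any term containing y contributes a factor of y' = dy/dx when we differentiate it.

Move every term to one side and write the relation as F(x, y) = 0. Term by term,
  d/dx[x^2] = 2x
  d/dx[y^5] = 5y^4·y'
  d/dx[-7] = 0

The pieces without y' make up ∂F/∂x and the coefficient of y' is ∂F/∂y:
  ∂F/∂x = 2x,
  ∂F/∂y = 5y^4.

Since d/dx[F] = ∂F/∂x + (∂F/∂y)·y' = 0, solve for y':
  (∂F/∂y)·y' = -∂F/∂x
  dy/dx = -(∂F/∂x)/(∂F/∂y) = -(2x)/(5y^4) = -2x/(5y^4)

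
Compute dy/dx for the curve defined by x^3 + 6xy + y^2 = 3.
Differentiate the relation implicitly: treat y = y(x) and apply the chain rule, so every y-derivative picks up a y' = dy/dx factor.

With everything moved to the left-hand side, differentiate term by term:
  d/dx[x^3] = 3x^2
  d/dx[6xy] = 6x·y' + 6y
  d/dx[y^2] = 2y·y'
  d/dx[-3] = 0

Separating the contributions that come from x directly and those that come through y:
  without y':      3x^2 + 6y
  multiplying y':  6x + 2y

so (3x^2 + 6y) + (6x + 2y)·y' = 0, and therefore
  dy/dx = -(3x^2 + 6y)/(6x + 2y) = 3(-x^2 - 2y)/(2(3x + y))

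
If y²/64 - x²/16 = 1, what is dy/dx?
Differentiate the relation implicitly: treat y = y(x) and apply the chain rule, so every y-derivative picks up a y' = dy/dx factor.

With everything moved to the left-hand side, differentiate term by term:
  d/dx[-x^2/16] = -x/8
  d/dx[y^2/64] = y·y'/32
  d/dx[-1] = 0

Separating the contributions that come from x directly and those that come through y:
  without y':      -x/8
  multiplying y':  y/32

so (-x/8) + (y/32)·y' = 0, and therefore
  dy/dx = -(-x/8)/(y/32) = 4x/y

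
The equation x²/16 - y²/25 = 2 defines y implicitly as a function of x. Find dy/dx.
Differentiate both sides with respect to x, treating y as y(x). By the chain rule, any term containing y contributes a factor of y' = dy/dx when we differentiate it.

Move every term to one side and write the relation as F(x, y) = 0. Term by term,
  d/dx[x^2/16] = x/8
  d/dx[-y^2/25] = -2y·y'/25
  d/dx[-2] = 0

The pieces without y' make up ∂F/∂x and the coefficient of y' is ∂F/∂y:
  ∂F/∂x = x/8,
  ∂F/∂y = -2y/25.

Since d/dx[F] = ∂F/∂x + (∂F/∂y)·y' = 0, solve for y':
  (∂F/∂y)·y' = -∂F/∂x
  dy/dx = -(∂F/∂x)/(∂F/∂y) = -(x/8)/(-2y/25) = 25x/(16y)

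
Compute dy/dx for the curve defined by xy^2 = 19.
Take d/dx of both sides. Since y is implicitly a function of x, the chain rule attaches a y' = dy/dx factor whenever we differentiate through y.

Set F(x, y) = (left side) − (right side), so the curve is F = 0. Differentiating each term of F:
  d/dx[xy^2] = 2xy·y' + y^2
  d/dx[-19] = 0

Collecting, the y'-free part is the partial derivative in x and the y' coefficient is the partial derivative in y:
  ∂F/∂x = y^2
  ∂F/∂y = 2xy

so d/dx[F(x, y(x))] = ∂F/∂x + (∂F/∂y)·y' = 0. Rearranging,
  dy/dx = -(∂F/∂x)/(∂F/∂y) = -(y^2)/(2xy) = -y/(2x)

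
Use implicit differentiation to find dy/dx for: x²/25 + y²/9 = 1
Differentiate both sides with respect to x, treating y as y(x). By the chain rule, any term containing y contributes a factor of y' = dy/dx when we differentiate it.

Move every term to one side and write the relation as F(x, y) = 0. Term by term,
  d/dx[x^2/25] = 2x/25
  d/dx[y^2/9] = 2y·y'/9
  d/dx[-1] = 0

The pieces without y' make up ∂F/∂x and the coefficient of y' is ∂F/∂y:
  ∂F/∂x = 2x/25,
  ∂F/∂y = 2y/9.

Since d/dx[F] = ∂F/∂x + (∂F/∂y)·y' = 0, solve for y':
  (∂F/∂y)·y' = -∂F/∂x
  dy/dx = -(∂F/∂x)/(∂F/∂y) = -(2x/25)/(2y/9) = -9x/(25y)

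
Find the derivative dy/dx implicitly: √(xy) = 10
Take d/dx of both sides. Since y is implicitly a function of x, the chain rule attaches a y' = dy/dx factor whenever we differentiate through y.

Set F(x, y) = (left side) − (right side), so the curve is F = 0. Differentiating each term of F:
  d/dx[√(xy)] = √(xy)(x·y'/2 + y/2)/(xy)
  d/dx[-10] = 0

Collecting, the y'-free part is the partial derivative in x and the y' coefficient is the partial derivative in y:
  ∂F/∂x = √(xy)/(2x)
  ∂F/∂y = √(xy)/(2y)

so d/dx[F(x, y(x))] = ∂F/∂x + (∂F/∂y)·y' = 0. Rearranging,
  dy/dx = -(∂F/∂x)/(∂F/∂y) = -(√(xy)/(2x))/(√(xy)/(2y)) = -y/x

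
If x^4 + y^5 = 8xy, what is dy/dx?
Apply d/dx to both sides, remembering that y depends on x. Each occurrence of y therefore brings in a y' = dy/dx via the chain rule.

With F(x, y) equal to the left-hand side minus the right, differentiate F term by term:
  d/dx[x^4] = 4x^3
  d/dx[-8xy] = -8x·y' - 8y
  d/dx[y^5] = 5y^4·y'
Adding these up, d/dx[F] = 0 becomes
  (4x^3 - 8y) + (-8x + 5y^4)·y' = 0,
so isolating y',
  dy/dx = -(4x^3 - 8y)/(-8x + 5y^4) = 4(x^3 - 2y)/(8x - 5y^4)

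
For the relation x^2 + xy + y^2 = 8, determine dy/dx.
Apply d/dx to both sides, remembering that y depends on x. Each occurrence of y therefore brings in a y' = dy/dx via the chain rule.

With F(x, y) equal to the left-hand side minus the right, differentiate F term by term:
  d/dx[x^2] = 2x
  d/dx[xy] = x·y' + y
  d/dx[y^2] = 2y·y'
  d/dx[-8] = 0
Adding these up, d/dx[F] = 0 becomes
  (2x + y) + (x + 2y)·y' = 0,
so isolating y',
  dy/dx = -(2x + y)/(x + 2y) = (-2x - y)/(x + 2y)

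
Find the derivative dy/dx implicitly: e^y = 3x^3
Apply d/dx to both sides, remembering that y depends on x. Each occurrence of y therefore brings in a y' = dy/dx via the chain rule.

With F(x, y) equal to the left-hand side minus the right, differentiate F term by term:
  d/dx[-3x^3] = -9x^2
  d/dx[e^(y)] = y'·e^(y)
Adding these up, d/dx[F] = 0 becomes
  (-9x^2) + (e^(y))·y' = 0,
so isolating y',
  dy/dx = -(-9x^2)/(e^(y)) = 9x^2e^(-y)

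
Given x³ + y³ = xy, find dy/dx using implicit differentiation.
Apply d/dx to both sides, remembering that y depends on x. Each occurrence of y therefore brings in a y' = dy/dx via the chain rule.

With F(x, y) equal to the left-hand side minus the right, differentiate F term by term:
  d/dx[x^3] = 3x^2
  d/dx[-xy] = -x·y' - y
  d/dx[y^3] = 3y^2·y'
Adding these up, d/dx[F] = 0 becomes
  (3x^2 - y) + (-x + 3y^2)·y' = 0,
so isolating y',
  dy/dx = -(3x^2 - y)/(-x + 3y^2) = (3x^2 - y)/(x - 3y^2)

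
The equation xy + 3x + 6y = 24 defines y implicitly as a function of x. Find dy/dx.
Apply d/dx to both sides, remembering that y depends on x. Each occurrence of y therefore brings in a y' = dy/dx via the chain rule.

With F(x, y) equal to the left-hand side minus the right, differentiate F term by term:
  d/dx[xy] = x·y' + y
  d/dx[3x] = 3
  d/dx[6y] = 6·y'
  d/dx[-24] = 0
Adding these up, d/dx[F] = 0 becomes
  (y + 3) + (x + 6)·y' = 0,
so isolating y',
  dy/dx = -(y + 3)/(x + 6) = (-y - 3)/(x + 6)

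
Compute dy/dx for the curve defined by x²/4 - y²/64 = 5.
Take d/dx of both sides. Since y is implicitly a function of x, the chain rule attaches a y' = dy/dx factor whenever we differentiate through y.

Set F(x, y) = (left side) − (right side), so the curve is F = 0. Differentiating each term of F:
  d/dx[x^2/4] = x/2
  d/dx[-y^2/64] = -y·y'/32
  d/dx[-5] = 0

Collecting, the y'-free part is the partial derivative in x and the y' coefficient is the partial derivative in y:
  ∂F/∂x = x/2
  ∂F/∂y = -y/32

so d/dx[F(x, y(x))] = ∂F/∂x + (∂F/∂y)·y' = 0. Rearranging,
  dy/dx = -(∂F/∂x)/(∂F/∂y) = -(x/2)/(-y/32) = 16x/y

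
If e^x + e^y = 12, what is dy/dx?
Take d/dx of both sides. Since y is implicitly a function of x, the chain rule attaches a y' = dy/dx factor whenever we differentiate through y.

Set F(x, y) = (left side) − (right side), so the curve is F = 0. Differentiating each term of F:
  d/dx[e^(x)] = e^(x)
  d/dx[e^(y)] = y'·e^(y)
  d/dx[-12] = 0

Collecting, the y'-free part is the partial derivative in x and the y' coefficient is the partial derivative in y:
  ∂F/∂x = e^(x)
  ∂F/∂y = e^(y)

so d/dx[F(x, y(x))] = ∂F/∂x + (∂F/∂y)·y' = 0. Rearranging,
  dy/dx = -(∂F/∂x)/(∂F/∂y) = -(e^(x))/(e^(y)) = -e^(x - y)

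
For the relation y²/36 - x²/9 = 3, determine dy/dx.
Apply d/dx to both sides, remembering that y depends on x. Each occurrence of y therefore brings in a y' = dy/dx via the chain rule.

With F(x, y) equal to the left-hand side minus the right, differentiate F term by term:
  d/dx[-x^2/9] = -2x/9
  d/dx[y^2/36] = y·y'/18
  d/dx[-3] = 0
Adding these up, d/dx[F] = 0 becomes
  (-2x/9) + (y/18)·y' = 0,
so isolating y',
  dy/dx = -(-2x/9)/(y/18) = 4x/y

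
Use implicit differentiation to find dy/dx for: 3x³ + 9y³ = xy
Differentiate both sides with respect to x, treating y as y(x). By the chain rule, any term containing y contributes a factor of y' = dy/dx when we differentiate it.

Move every term to one side and write the relation as F(x, y) = 0. Term by term,
  d/dx[3x^3] = 9x^2
  d/dx[-xy] = -x·y' - y
  d/dx[9y^3] = 27y^2·y'

The pieces without y' make up ∂F/∂x and the coefficient of y' is ∂F/∂y:
  ∂F/∂x = 9x^2 - y,
  ∂F/∂y = -x + 27y^2.

Since d/dx[F] = ∂F/∂x + (∂F/∂y)·y' = 0, solve for y':
  (∂F/∂y)·y' = -∂F/∂x
  dy/dx = -(∂F/∂x)/(∂F/∂y) = -(9x^2 - y)/(-x + 27y^2) = (9x^2 - y)/(x - 27y^2)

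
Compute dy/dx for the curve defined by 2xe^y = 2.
Differentiate both sides with respect to x, treating y as y(x). By the chain rule, any term containing y contributes a factor of y' = dy/dx when we differentiate it.

Move every term to one side and write the relation as F(x, y) = 0. Term by term,
  d/dx[2x·e^(y)] = 2x·y'·e^(y) + 2e^(y)
  d/dx[-2] = 0

The pieces without y' make up ∂F/∂x and the coefficient of y' is ∂F/∂y:
  ∂F/∂x = 2e^(y),
  ∂F/∂y = 2x·e^(y).

Since d/dx[F] = ∂F/∂x + (∂F/∂y)·y' = 0, solve for y':
  (∂F/∂y)·y' = -∂F/∂x
  dy/dx = -(∂F/∂x)/(∂F/∂y) = -(2e^(y))/(2x·e^(y)) = -1/x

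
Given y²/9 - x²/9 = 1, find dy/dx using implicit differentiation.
Differentiate the relation implicitly: treat y = y(x) and apply the chain rule, so every y-derivative picks up a y' = dy/dx factor.

With everything moved to the left-hand side, differentiate term by term:
  d/dx[-x^2/9] = -2x/9
  d/dx[y^2/9] = 2y·y'/9
  d/dx[-1] = 0

Separating the contributions that come from x directly and those that come through y:
  without y':      -2x/9
  multiplying y':  2y/9

so (-2x/9) + (2y/9)·y' = 0, and therefore
  dy/dx = -(-2x/9)/(2y/9) = x/y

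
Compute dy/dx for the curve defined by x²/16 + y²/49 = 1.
Differentiate the relation implicitly: treat y = y(x) and apply the chain rule, so every y-derivative picks up a y' = dy/dx factor.

With everything moved to the left-hand side, differentiate term by term:
  d/dx[x^2/16] = x/8
  d/dx[y^2/49] = 2y·y'/49
  d/dx[-1] = 0

Separating the contributions that come from x directly and those that come through y:
  without y':      x/8
  multiplying y':  2y/49

so (x/8) + (2y/49)·y' = 0, and therefore
  dy/dx = -(x/8)/(2y/49) = -49x/(16y)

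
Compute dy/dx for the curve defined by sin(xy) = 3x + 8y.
Apply d/dx to both sides, remembering that y depends on x. Each occurrence of y therefore brings in a y' = dy/dx via the chain rule.

With F(x, y) equal to the left-hand side minus the right, differentiate F term by term:
  d/dx[-3x] = -3
  d/dx[-8y] = -8·y'
  d/dx[sin(xy)] = (x·y' + y)·cos(xy)
Adding these up, d/dx[F] = 0 becomes
  (y·cos(xy) - 3) + (x·cos(xy) - 8)·y' = 0,
so isolating y',
  dy/dx = -(y·cos(xy) - 3)/(x·cos(xy) - 8) = (-y·cos(xy) + 3)/(x·cos(xy) - 8)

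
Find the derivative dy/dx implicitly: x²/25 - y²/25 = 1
Differentiate the relation implicitly: treat y = y(x) and apply the chain rule, so every y-derivative picks up a y' = dy/dx factor.

With everything moved to the left-hand side, differentiate term by term:
  d/dx[x^2/25] = 2x/25
  d/dx[-y^2/25] = -2y·y'/25
  d/dx[-1] = 0

Separating the contributions that come from x directly and those that come through y:
  without y':      2x/25
  multiplying y':  -2y/25

so (2x/25) + (-2y/25)·y' = 0, and therefore
  dy/dx = -(2x/25)/(-2y/25) = x/y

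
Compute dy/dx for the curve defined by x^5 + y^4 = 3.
Apply d/dx to both sides, remembering that y depends on x. Each occurrence of y therefore brings in a y' = dy/dx via the chain rule.

With F(x, y) equal to the left-hand side minus the right, differentiate F term by term:
  d/dx[x^5] = 5x^4
  d/dx[y^4] = 4y^3·y'
  d/dx[-3] = 0
Adding these up, d/dx[F] = 0 becomes
  (5x^4) + (4y^3)·y' = 0,
so isolating y',
  dy/dx = -(5x^4)/(4y^3) = -5x^4/(4y^3)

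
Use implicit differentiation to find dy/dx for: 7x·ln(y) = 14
Differentiate both sides with respect to x, treating y as y(x). By the chain rule, any term containing y contributes a factor of y' = dy/dx when we differentiate it.

Move every term to one side and write the relation as F(x, y) = 0. Term by term,
  d/dx[7x·ln(y)] = 7x·y'/y + 7ln(y)
  d/dx[-14] = 0

The pieces without y' make up ∂F/∂x and the coefficient of y' is ∂F/∂y:
  ∂F/∂x = 7ln(y),
  ∂F/∂y = 7x/y.

Since d/dx[F] = ∂F/∂x + (∂F/∂y)·y' = 0, solve for y':
  (∂F/∂y)·y' = -∂F/∂x
  dy/dx = -(∂F/∂x)/(∂F/∂y) = -(7ln(y))/(7x/y) = -y·ln(y)/x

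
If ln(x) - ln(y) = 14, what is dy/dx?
Differentiate the relation implicitly: treat y = y(x) and apply the chain rule, so every y-derivative picks up a y' = dy/dx factor.

With everything moved to the left-hand side, differentiate term by term:
  d/dx[ln(x)] = 1/x
  d/dx[-ln(y)] = -y'/y
  d/dx[-14] = 0

Separating the contributions that come from x directly and those that come through y:
  without y':      1/x
  multiplying y':  -1/y

so (1/x) + (-1/y)·y' = 0, and therefore
  dy/dx = -(1/x)/(-1/y) = y/x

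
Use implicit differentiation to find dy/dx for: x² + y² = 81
Take d/dx of both sides. Since y is implicitly a function of x, the chain rule attaches a y' = dy/dx factor whenever we differentiate through y.

Set F(x, y) = (left side) − (right side), so the curve is F = 0. Differentiating each term of F:
  d/dx[x^2] = 2x
  d/dx[y^2] = 2y·y'
  d/dx[-81] = 0

Collecting, the y'-free part is the partial derivative in x and the y' coefficient is the partial derivative in y:
  ∂F/∂x = 2x
  ∂F/∂y = 2y

so d/dx[F(x, y(x))] = ∂F/∂x + (∂F/∂y)·y' = 0. Rearranging,
  dy/dx = -(∂F/∂x)/(∂F/∂y) = -(2x)/(2y) = -x/y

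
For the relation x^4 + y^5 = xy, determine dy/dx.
Apply d/dx to both sides, remembering that y depends on x. Each occurrence of y therefore brings in a y' = dy/dx via the chain rule.

With F(x, y) equal to the left-hand side minus the right, differentiate F term by term:
  d/dx[x^4] = 4x^3
  d/dx[-xy] = -x·y' - y
  d/dx[y^5] = 5y^4·y'
Adding these up, d/dx[F] = 0 becomes
  (4x^3 - y) + (-x + 5y^4)·y' = 0,
so isolating y',
  dy/dx = -(4x^3 - y)/(-x + 5y^4) = (4x^3 - y)/(x - 5y^4)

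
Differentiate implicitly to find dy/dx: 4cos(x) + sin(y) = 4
Apply d/dx to both sides, remembering that y depends on x. Each occurrence of y therefore brings in a y' = dy/dx via the chain rule.

With F(x, y) equal to the left-hand side minus the right, differentiate F term by term:
  d/dx[sin(y)] = y'·cos(y)
  d/dx[4cos(x)] = -4sin(x)
  d/dx[-4] = 0
Adding these up, d/dx[F] = 0 becomes
  (-4sin(x)) + (cos(y))·y' = 0,
so isolating y',
  dy/dx = -(-4sin(x))/(cos(y)) = 4sin(x)/cos(y)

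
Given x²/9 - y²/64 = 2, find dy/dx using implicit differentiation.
Differentiate the relation implicitly: treat y = y(x) and apply the chain rule, so every y-derivative picks up a y' = dy/dx factor.

With everything moved to the left-hand side, differentiate term by term:
  d/dx[x^2/9] = 2x/9
  d/dx[-y^2/64] = -y·y'/32
  d/dx[-2] = 0

Separating the contributions that come from x directly and those that come through y:
  without y':      2x/9
  multiplying y':  -y/32

so (2x/9) + (-y/32)·y' = 0, and therefore
  dy/dx = -(2x/9)/(-y/32) = 64x/(9y)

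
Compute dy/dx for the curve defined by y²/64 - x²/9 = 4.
Differentiate both sides with respect to x, treating y as y(x). By the chain rule, any term containing y contributes a factor of y' = dy/dx when we differentiate it.

Move every term to one side and write the relation as F(x, y) = 0. Term by term,
  d/dx[-x^2/9] = -2x/9
  d/dx[y^2/64] = y·y'/32
  d/dx[-4] = 0

The pieces without y' make up ∂F/∂x and the coefficient of y' is ∂F/∂y:
  ∂F/∂x = -2x/9,
  ∂F/∂y = y/32.

Since d/dx[F] = ∂F/∂x + (∂F/∂y)·y' = 0, solve for y':
  (∂F/∂y)·y' = -∂F/∂x
  dy/dx = -(∂F/∂x)/(∂F/∂y) = -(-2x/9)/(y/32) = 64x/(9y)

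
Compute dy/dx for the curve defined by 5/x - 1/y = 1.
Differentiate both sides with respect to x, treating y as y(x). By the chain rule, any term containing y contributes a factor of y' = dy/dx when we differentiate it.

Move every term to one side and write the relation as F(x, y) = 0. Term by term,
  d/dx[-1/y] = y'/y^2
  d/dx[5/x] = -5/x^2
  d/dx[-1] = 0

The pieces without y' make up ∂F/∂x and the coefficient of y' is ∂F/∂y:
  ∂F/∂x = -5/x^2,
  ∂F/∂y = y^(-2).

Since d/dx[F] = ∂F/∂x + (∂F/∂y)·y' = 0, solve for y':
  (∂F/∂y)·y' = -∂F/∂x
  dy/dx = -(∂F/∂x)/(∂F/∂y) = -(-5/x^2)/(y^(-2)) = 5y^2/x^2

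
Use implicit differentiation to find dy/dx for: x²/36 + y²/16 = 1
Differentiate both sides with respect to x, treating y as y(x). By the chain rule, any term containing y contributes a factor of y' = dy/dx when we differentiate it.

Move every term to one side and write the relation as F(x, y) = 0. Term by term,
  d/dx[x^2/36] = x/18
  d/dx[y^2/16] = y·y'/8
  d/dx[-1] = 0

The pieces without y' make up ∂F/∂x and the coefficient of y' is ∂F/∂y:
  ∂F/∂x = x/18,
  ∂F/∂y = y/8.

Since d/dx[F] = ∂F/∂x + (∂F/∂y)·y' = 0, solve for y':
  (∂F/∂y)·y' = -∂F/∂x
  dy/dx = -(∂F/∂x)/(∂F/∂y) = -(x/18)/(y/8) = -4x/(9y)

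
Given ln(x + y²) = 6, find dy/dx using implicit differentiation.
Take d/dx of both sides. Since y is implicitly a function of x, the chain rule attaches a y' = dy/dx factor whenever we differentiate through y.

Set F(x, y) = (left side) − (right side), so the curve is F = 0. Differentiating each term of F:
  d/dx[ln(x + y^2)] = (2y·y' + 1)/(x + y^2)
  d/dx[-6] = 0

Collecting, the y'-free part is the partial derivative in x and the y' coefficient is the partial derivative in y:
  ∂F/∂x = 1/(x + y^2)
  ∂F/∂y = 2y/(x + y^2)

so d/dx[F(x, y(x))] = ∂F/∂x + (∂F/∂y)·y' = 0. Rearranging,
  dy/dx = -(∂F/∂x)/(∂F/∂y) = -(1/(x + y^2))/(2y/(x + y^2)) = -1/(2y)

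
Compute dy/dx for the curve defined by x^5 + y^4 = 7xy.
Differentiate the relation implicitly: treat y = y(x) and apply the chain rule, so every y-derivative picks up a y' = dy/dx factor.

With everything moved to the left-hand side, differentiate term by term:
  d/dx[x^5] = 5x^4
  d/dx[-7xy] = -7x·y' - 7y
  d/dx[y^4] = 4y^3·y'

Separating the contributions that come from x directly and those that come through y:
  without y':      5x^4 - 7y
  multiplying y':  -7x + 4y^3

so (5x^4 - 7y) + (-7x + 4y^3)·y' = 0, and therefore
  dy/dx = -(5x^4 - 7y)/(-7x + 4y^3) = (5x^4 - 7y)/(7x - 4y^3)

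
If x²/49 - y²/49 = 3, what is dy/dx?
Take d/dx of both sides. Since y is implicitly a function of x, the chain rule attaches a y' = dy/dx factor whenever we differentiate through y.

Set F(x, y) = (left side) − (right side), so the curve is F = 0. Differentiating each term of F:
  d/dx[x^2/49] = 2x/49
  d/dx[-y^2/49] = -2y·y'/49
  d/dx[-3] = 0

Collecting, the y'-free part is the partial derivative in x and the y' coefficient is the partial derivative in y:
  ∂F/∂x = 2x/49
  ∂F/∂y = -2y/49

so d/dx[F(x, y(x))] = ∂F/∂x + (∂F/∂y)·y' = 0. Rearranging,
  dy/dx = -(∂F/∂x)/(∂F/∂y) = -(2x/49)/(-2y/49) = x/y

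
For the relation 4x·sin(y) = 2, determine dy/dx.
Apply d/dx to both sides, remembering that y depends on x. Each occurrence of y therefore brings in a y' = dy/dx via the chain rule.

With F(x, y) equal to the left-hand side minus the right, differentiate F term by term:
  d/dx[4x·sin(y)] = 4x·y'·cos(y) + 4sin(y)
  d/dx[-2] = 0
Adding these up, d/dx[F] = 0 becomes
  (4sin(y)) + (4x·cos(y))·y' = 0,
so isolating y',
  dy/dx = -(4sin(y))/(4x·cos(y)) = -tan(y)/x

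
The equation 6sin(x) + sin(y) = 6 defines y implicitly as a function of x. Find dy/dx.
Differentiate the relation implicitly: treat y = y(x) and apply the chain rule, so every y-derivative picks up a y' = dy/dx factor.

With everything moved to the left-hand side, differentiate term by term:
  d/dx[6sin(x)] = 6cos(x)
  d/dx[sin(y)] = y'·cos(y)
  d/dx[-6] = 0

Separating the contributions that come from x directly and those that come through y:
  without y':      6cos(x)
  multiplying y':  cos(y)

so (6cos(x)) + (cos(y))·y' = 0, and therefore
  dy/dx = -(6cos(x))/(cos(y)) = -6cos(x)/cos(y)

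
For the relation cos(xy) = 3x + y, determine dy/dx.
Differentiate both sides with respect to x, treating y as y(x). By the chain rule, any term containing y contributes a factor of y' = dy/dx when we differentiate it.

Move every term to one side and write the relation as F(x, y) = 0. Term by term,
  d/dx[-3x] = -3
  d/dx[-y] = -y'
  d/dx[cos(xy)] = -(x·y' + y)·sin(xy)

The pieces without y' make up ∂F/∂x and the coefficient of y' is ∂F/∂y:
  ∂F/∂x = -y·sin(xy) - 3,
  ∂F/∂y = -x·sin(xy) - 1.

Since d/dx[F] = ∂F/∂x + (∂F/∂y)·y' = 0, solve for y':
  (∂F/∂y)·y' = -∂F/∂x
  dy/dx = -(∂F/∂x)/(∂F/∂y) = -(-y·sin(xy) - 3)/(-x·sin(xy) - 1) = -(y·sin(xy) + 3)/(x·sin(xy) + 1)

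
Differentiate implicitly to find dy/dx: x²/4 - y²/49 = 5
Take d/dx of both sides. Since y is implicitly a function of x, the chain rule attaches a y' = dy/dx factor whenever we differentiate through y.

Set F(x, y) = (left side) − (right side), so the curve is F = 0. Differentiating each term of F:
  d/dx[x^2/4] = x/2
  d/dx[-y^2/49] = -2y·y'/49
  d/dx[-5] = 0

Collecting, the y'-free part is the partial derivative in x and the y' coefficient is the partial derivative in y:
  ∂F/∂x = x/2
  ∂F/∂y = -2y/49

so d/dx[F(x, y(x))] = ∂F/∂x + (∂F/∂y)·y' = 0. Rearranging,
  dy/dx = -(∂F/∂x)/(∂F/∂y) = -(x/2)/(-2y/49) = 49x/(4y)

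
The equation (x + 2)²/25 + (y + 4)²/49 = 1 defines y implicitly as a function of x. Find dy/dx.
Differentiate both sides with respect to x, treating y as y(x). By the chain rule, any term containing y contributes a factor of y' = dy/dx when we differentiate it.

Move every term to one side and write the relation as F(x, y) = 0. Term by term,
  d/dx[(x + 2)^2/25] = 2x/25 + 4/25
  d/dx[(y + 4)^2/49] = 2·y'(y + 4)/49
  d/dx[-1] = 0

The pieces without y' make up ∂F/∂x and the coefficient of y' is ∂F/∂y:
  ∂F/∂x = 2x/25 + 4/25,
  ∂F/∂y = 2y/49 + 8/49.

Since d/dx[F] = ∂F/∂x + (∂F/∂y)·y' = 0, solve for y':
  (∂F/∂y)·y' = -∂F/∂x
  dy/dx = -(∂F/∂x)/(∂F/∂y) = -(2x/25 + 4/25)/(2y/49 + 8/49)
        = -(2(x + 2)/25)/(2(y + 4)/49) = 49(-x - 2)/(25(y + 4))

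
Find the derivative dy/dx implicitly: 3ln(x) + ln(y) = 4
Apply d/dx to both sides, remembering that y depends on x. Each occurrence of y therefore brings in a y' = dy/dx via the chain rule.

With F(x, y) equal to the left-hand side minus the right, differentiate F term by term:
  d/dx[3ln(x)] = 3/x
  d/dx[ln(y)] = y'/y
  d/dx[-4] = 0
Adding these up, d/dx[F] = 0 becomes
  (3/x) + (1/y)·y' = 0,
so isolating y',
  dy/dx = -(3/x)/(1/y) = -3y/x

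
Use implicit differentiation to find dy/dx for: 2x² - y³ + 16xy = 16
Apply d/dx to both sides, remembering that y depends on x. Each occurrence of y therefore brings in a y' = dy/dx via the chain rule.

With F(x, y) equal to the left-hand side minus the right, differentiate F term by term:
  d/dx[2x^2] = 4x
  d/dx[16xy] = 16x·y' + 16y
  d/dx[-y^3] = -3y^2·y'
  d/dx[-16] = 0
Adding these up, d/dx[F] = 0 becomes
  (4x + 16y) + (16x - 3y^2)·y' = 0,
so isolating y',
  dy/dx = -(4x + 16y)/(16x - 3y^2) = 4(-x - 4y)/(16x - 3y^2)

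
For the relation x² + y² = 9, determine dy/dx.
Differentiate the relation implicitly: treat y = y(x) and apply the chain rule, so every y-derivative picks up a y' = dy/dx factor.

With everything moved to the left-hand side, differentiate term by term:
  d/dx[x^2] = 2x
  d/dx[y^2] = 2y·y'
  d/dx[-9] = 0

Separating the contributions that come from x directly and those that come through y:
  without y':      2x
  multiplying y':  2y

so (2x) + (2y)·y' = 0, and therefore
  dy/dx = -(2x)/(2y) = -x/y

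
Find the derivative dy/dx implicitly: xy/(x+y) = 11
Differentiate both sides with respect to x, treating y as y(x). By the chain rule, any term containing y contributes a factor of y' = dy/dx when we differentiate it.

Move every term to one side and write the relation as F(x, y) = 0. Term by term,
  d/dx[xy/(x + y)] = xy(-y' - 1)/(x + y)^2 + x·y'/(x + y) + y/(x + y)
  d/dx[-11] = 0

The pieces without y' make up ∂F/∂x and the coefficient of y' is ∂F/∂y:
  ∂F/∂x = -xy/(x + y)^2 + y/(x + y),
  ∂F/∂y = -xy/(x + y)^2 + x/(x + y).

Since d/dx[F] = ∂F/∂x + (∂F/∂y)·y' = 0, solve for y':
  (∂F/∂y)·y' = -∂F/∂x
  dy/dx = -(∂F/∂x)/(∂F/∂y) = -(-xy/(x + y)^2 + y/(x + y))/(-xy/(x + y)^2 + x/(x + y))
        = -(y^2/(x + y)^2)/(x^2/(x + y)^2) = -y^2/x^2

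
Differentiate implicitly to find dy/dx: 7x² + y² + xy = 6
Differentiate the relation implicitly: treat y = y(x) and apply the chain rule, so every y-derivative picks up a y' = dy/dx factor.

With everything moved to the left-hand side, differentiate term by term:
  d/dx[7x^2] = 14x
  d/dx[xy] = x·y' + y
  d/dx[y^2] = 2y·y'
  d/dx[-6] = 0

Separating the contributions that come from x directly and those that come through y:
  without y':      14x + y
  multiplying y':  x + 2y

so (14x + y) + (x + 2y)·y' = 0, and therefore
  dy/dx = -(14x + y)/(x + 2y) = (-14x - y)/(x + 2y)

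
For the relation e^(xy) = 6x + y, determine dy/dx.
Differentiate the relation implicitly: treat y = y(x) and apply the chain rule, so every y-derivative picks up a y' = dy/dx factor.

With everything moved to the left-hand side, differentiate term by term:
  d/dx[-6x] = -6
  d/dx[-y] = -y'
  d/dx[e^(xy)] = (x·y' + y)·e^(xy)

Separating the contributions that come from x directly and those that come through y:
  without y':      y·e^(xy) - 6
  multiplying y':  x·e^(xy) - 1

so (y·e^(xy) - 6) + (x·e^(xy) - 1)·y' = 0, and therefore
  dy/dx = -(y·e^(xy) - 6)/(x·e^(xy) - 1) = (-y·e^(xy) + 6)/(x·e^(xy) - 1)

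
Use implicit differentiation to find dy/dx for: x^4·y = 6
Differentiate both sides with respect to x, treating y as y(x). By the chain rule, any term containing y contributes a factor of y' = dy/dx when we differentiate it.

Move every term to one side and write the relation as F(x, y) = 0. Term by term,
  d/dx[x^4y] = x^4·y' + 4x^3y
  d/dx[-6] = 0

The pieces without y' make up ∂F/∂x and the coefficient of y' is ∂F/∂y:
  ∂F/∂x = 4x^3y,
  ∂F/∂y = x^4.

Since d/dx[F] = ∂F/∂x + (∂F/∂y)·y' = 0, solve for y':
  (∂F/∂y)·y' = -∂F/∂x
  dy/dx = -(∂F/∂x)/(∂F/∂y) = -(4x^3y)/(x^4) = -4y/x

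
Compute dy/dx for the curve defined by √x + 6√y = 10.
Take d/dx of both sides. Since y is implicitly a function of x, the chain rule attaches a y' = dy/dx factor whenever we differentiate through y.

Set F(x, y) = (left side) − (right side), so the curve is F = 0. Differentiating each term of F:
  d/dx[√(x)] = 1/(2√(x))
  d/dx[6√(y)] = 3·y'/√(y)
  d/dx[-10] = 0

Collecting, the y'-free part is the partial derivative in x and the y' coefficient is the partial derivative in y:
  ∂F/∂x = 1/(2√(x))
  ∂F/∂y = 3/√(y)

so d/dx[F(x, y(x))] = ∂F/∂x + (∂F/∂y)·y' = 0. Rearranging,
  dy/dx = -(∂F/∂x)/(∂F/∂y) = -(1/(2√(x)))/(3/√(y)) = -√(y)/(6√(x))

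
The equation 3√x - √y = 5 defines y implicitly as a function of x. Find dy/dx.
Apply d/dx to both sides, remembering that y depends on x. Each occurrence of y therefore brings in a y' = dy/dx via the chain rule.

With F(x, y) equal to the left-hand side minus the right, differentiate F term by term:
  d/dx[3√(x)] = 3/(2√(x))
  d/dx[-√(y)] = -y'/(2√(y))
  d/dx[-5] = 0
Adding these up, d/dx[F] = 0 becomes
  (3/(2√(x))) + (-1/(2√(y)))·y' = 0,
so isolating y',
  dy/dx = -(3/(2√(x)))/(-1/(2√(y))) = 3√(y)/√(x)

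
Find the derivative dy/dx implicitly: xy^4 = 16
Take d/dx of both sides. Since y is implicitly a function of x, the chain rule attaches a y' = dy/dx factor whenever we differentiate through y.

Set F(x, y) = (left side) − (right side), so the curve is F = 0. Differentiating each term of F:
  d/dx[xy^4] = 4xy^3·y' + y^4
  d/dx[-16] = 0

Collecting, the y'-free part is the partial derivative in x and the y' coefficient is the partial derivative in y:
  ∂F/∂x = y^4
  ∂F/∂y = 4xy^3

so d/dx[F(x, y(x))] = ∂F/∂x + (∂F/∂y)·y' = 0. Rearranging,
  dy/dx = -(∂F/∂x)/(∂F/∂y) = -(y^4)/(4xy^3) = -y/(4x)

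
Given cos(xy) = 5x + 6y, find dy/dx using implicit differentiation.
Take d/dx of both sides. Since y is implicitly a function of x, the chain rule attaches a y' = dy/dx factor whenever we differentiate through y.

Set F(x, y) = (left side) − (right side), so the curve is F = 0. Differentiating each term of F:
  d/dx[-5x] = -5
  d/dx[-6y] = -6·y'
  d/dx[cos(xy)] = -(x·y' + y)·sin(xy)

Collecting, the y'-free part is the partial derivative in x and the y' coefficient is the partial derivative in y:
  ∂F/∂x = -y·sin(xy) - 5
  ∂F/∂y = -x·sin(xy) - 6

so d/dx[F(x, y(x))] = ∂F/∂x + (∂F/∂y)·y' = 0. Rearranging,
  dy/dx = -(∂F/∂x)/(∂F/∂y) = -(-y·sin(xy) - 5)/(-x·sin(xy) - 6) = -(y·sin(xy) + 5)/(x·sin(xy) + 6)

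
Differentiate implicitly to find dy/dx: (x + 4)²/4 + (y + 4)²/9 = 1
Differentiate both sides with respect to x, treating y as y(x). By the chain rule, any term containing y contributes a factor of y' = dy/dx when we differentiate it.

Move every term to one side and write the relation as F(x, y) = 0. Term by term,
  d/dx[(x + 4)^2/4] = x/2 + 2
  d/dx[(y + 4)^2/9] = 2·y'(y + 4)/9
  d/dx[-1] = 0

The pieces without y' make up ∂F/∂x and the coefficient of y' is ∂F/∂y:
  ∂F/∂x = x/2 + 2,
  ∂F/∂y = 2y/9 + 8/9.

Since d/dx[F] = ∂F/∂x + (∂F/∂y)·y' = 0, solve for y':
  (∂F/∂y)·y' = -∂F/∂x
  dy/dx = -(∂F/∂x)/(∂F/∂y) = -(x/2 + 2)/(2y/9 + 8/9)
        = -((x + 4)/2)/(2(y + 4)/9) = 9(-x - 4)/(4(y + 4))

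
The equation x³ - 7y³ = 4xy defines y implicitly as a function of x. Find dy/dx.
Differentiate the relation implicitly: treat y = y(x) and apply the chain rule, so every y-derivative picks up a y' = dy/dx factor.

With everything moved to the left-hand side, differentiate term by term:
  d/dx[x^3] = 3x^2
  d/dx[-4xy] = -4x·y' - 4y
  d/dx[-7y^3] = -21y^2·y'

Separating the contributions that come from x directly and those that come through y:
  without y':      3x^2 - 4y
  multiplying y':  -4x - 21y^2

so (3x^2 - 4y) + (-4x - 21y^2)·y' = 0, and therefore
  dy/dx = -(3x^2 - 4y)/(-4x - 21y^2) = (3x^2 - 4y)/(4x + 21y^2)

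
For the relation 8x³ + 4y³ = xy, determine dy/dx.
Apply d/dx to both sides, remembering that y depends on x. Each occurrence of y therefore brings in a y' = dy/dx via the chain rule.

With F(x, y) equal to the left-hand side minus the right, differentiate F term by term:
  d/dx[8x^3] = 24x^2
  d/dx[-xy] = -x·y' - y
  d/dx[4y^3] = 12y^2·y'
Adding these up, d/dx[F] = 0 becomes
  (24x^2 - y) + (-x + 12y^2)·y' = 0,
so isolating y',
  dy/dx = -(24x^2 - y)/(-x + 12y^2) = (24x^2 - y)/(x - 12y^2)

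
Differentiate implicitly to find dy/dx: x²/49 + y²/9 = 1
Differentiate both sides with respect to x, treating y as y(x). By the chain rule, any term containing y contributes a factor of y' = dy/dx when we differentiate it.

Move every term to one side and write the relation as F(x, y) = 0. Term by term,
  d/dx[x^2/49] = 2x/49
  d/dx[y^2/9] = 2y·y'/9
  d/dx[-1] = 0

The pieces without y' make up ∂F/∂x and the coefficient of y' is ∂F/∂y:
  ∂F/∂x = 2x/49,
  ∂F/∂y = 2y/9.

Since d/dx[F] = ∂F/∂x + (∂F/∂y)·y' = 0, solve for y':
  (∂F/∂y)·y' = -∂F/∂x
  dy/dx = -(∂F/∂x)/(∂F/∂y) = -(2x/49)/(2y/9) = -9x/(49y)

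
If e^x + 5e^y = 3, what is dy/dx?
Take d/dx of both sides. Since y is implicitly a function of x, the chain rule attaches a y' = dy/dx factor whenever we differentiate through y.

Set F(x, y) = (left side) − (right side), so the curve is F = 0. Differentiating each term of F:
  d/dx[e^(x)] = e^(x)
  d/dx[5e^(y)] = 5·y'·e^(y)
  d/dx[-3] = 0

Collecting, the y'-free part is the partial derivative in x and the y' coefficient is the partial derivative in y:
  ∂F/∂x = e^(x)
  ∂F/∂y = 5e^(y)

so d/dx[F(x, y(x))] = ∂F/∂x + (∂F/∂y)·y' = 0. Rearranging,
  dy/dx = -(∂F/∂x)/(∂F/∂y) = -(e^(x))/(5e^(y)) = -e^(x - y)/5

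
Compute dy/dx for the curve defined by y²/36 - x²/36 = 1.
Differentiate the relation implicitly: treat y = y(x) and apply the chain rule, so every y-derivative picks up a y' = dy/dx factor.

With everything moved to the left-hand side, differentiate term by term:
  d/dx[-x^2/36] = -x/18
  d/dx[y^2/36] = y·y'/18
  d/dx[-1] = 0

Separating the contributions that come from x directly and those that come through y:
  without y':      -x/18
  multiplying y':  y/18

so (-x/18) + (y/18)·y' = 0, and therefore
  dy/dx = -(-x/18)/(y/18) = x/y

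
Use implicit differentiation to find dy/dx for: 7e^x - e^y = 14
Apply d/dx to both sides, remembering that y depends on x. Each occurrence of y therefore brings in a y' = dy/dx via the chain rule.

With F(x, y) equal to the left-hand side minus the right, differentiate F term by term:
  d/dx[7e^(x)] = 7e^(x)
  d/dx[-e^(y)] = -y'·e^(y)
  d/dx[-14] = 0
Adding these up, d/dx[F] = 0 becomes
  (7e^(x)) + (-e^(y))·y' = 0,
so isolating y',
  dy/dx = -(7e^(x))/(-e^(y)) = 7e^(x - y)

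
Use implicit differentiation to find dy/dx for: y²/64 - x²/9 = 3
Take d/dx of both sides. Since y is implicitly a function of x, the chain rule attaches a y' = dy/dx factor whenever we differentiate through y.

Set F(x, y) = (left side) − (right side), so the curve is F = 0. Differentiating each term of F:
  d/dx[-x^2/9] = -2x/9
  d/dx[y^2/64] = y·y'/32
  d/dx[-3] = 0

Collecting, the y'-free part is the partial derivative in x and the y' coefficient is the partial derivative in y:
  ∂F/∂x = -2x/9
  ∂F/∂y = y/32

so d/dx[F(x, y(x))] = ∂F/∂x + (∂F/∂y)·y' = 0. Rearranging,
  dy/dx = -(∂F/∂x)/(∂F/∂y) = -(-2x/9)/(y/32) = 64x/(9y)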